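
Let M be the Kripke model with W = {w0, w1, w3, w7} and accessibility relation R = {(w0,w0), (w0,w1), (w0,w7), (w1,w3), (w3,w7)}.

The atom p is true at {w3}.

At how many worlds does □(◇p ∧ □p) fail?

w0: successors {w0, w1, w7}; ◇p ∧ □p there: w0:F, w1:T, w7:F. ✗
w1: successors {w3}; ◇p ∧ □p there: w3:F. ✗
w3: successors {w7}; ◇p ∧ □p there: w7:F. ✗
w7: no successors, so □(◇p ∧ □p) holds vacuously. ✓
Satisfying worlds: {w7}.
So □(◇p ∧ □p) fails at the other 3 worlds.

3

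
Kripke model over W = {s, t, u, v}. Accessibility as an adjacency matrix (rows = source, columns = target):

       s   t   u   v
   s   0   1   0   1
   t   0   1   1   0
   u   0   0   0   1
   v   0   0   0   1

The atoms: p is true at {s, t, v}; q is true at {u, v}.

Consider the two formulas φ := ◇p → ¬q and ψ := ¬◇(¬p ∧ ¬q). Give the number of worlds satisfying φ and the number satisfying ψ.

For ◇p → ¬q:
s: ◇p is T, ¬q is T. ✓
t: ◇p is T, ¬q is T. ✓
u: ◇p is T, ¬q is F. ✗
v: ◇p is T, ¬q is F. ✗
— 2 worlds.
For ¬◇(¬p ∧ ¬q):
s: ◇(¬p ∧ ¬q) is F. ✓
t: ◇(¬p ∧ ¬q) is F. ✓
u: ◇(¬p ∧ ¬q) is F. ✓
v: ◇(¬p ∧ ¬q) is F. ✓
— 4 worlds.

2 and 4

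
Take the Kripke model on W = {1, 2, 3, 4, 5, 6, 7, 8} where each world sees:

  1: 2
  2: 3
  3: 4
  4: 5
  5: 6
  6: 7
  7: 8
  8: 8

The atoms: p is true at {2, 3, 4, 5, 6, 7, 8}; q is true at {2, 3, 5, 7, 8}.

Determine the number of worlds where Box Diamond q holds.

1: successors {2}; Diamond q there: 2:T. ✓
2: successors {3}; Diamond q there: 3:F. ✗
3: successors {4}; Diamond q there: 4:T. ✓
4: successors {5}; Diamond q there: 5:F. ✗
5: successors {6}; Diamond q there: 6:T. ✓
6: successors {7}; Diamond q there: 7:T. ✓
7: successors {8}; Diamond q there: 8:T. ✓
8: successors {8}; Diamond q there: 8:T. ✓
Satisfying worlds: {1, 3, 5, 6, 7, 8}.

6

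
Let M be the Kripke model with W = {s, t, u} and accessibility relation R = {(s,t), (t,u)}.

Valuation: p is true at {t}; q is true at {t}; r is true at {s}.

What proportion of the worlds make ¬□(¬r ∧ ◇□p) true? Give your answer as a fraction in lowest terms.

s: □(¬r ∧ ◇□p) is T. ✗
t: □(¬r ∧ ◇□p) is F. ✓
u: □(¬r ∧ ◇□p) is T. ✗
That's 1 of 3 worlds, so 1/3.

1/3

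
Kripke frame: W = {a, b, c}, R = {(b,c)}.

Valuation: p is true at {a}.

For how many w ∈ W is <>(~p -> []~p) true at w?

1

a: no successors, so <>(~p -> []~p) fails. ✗
b: successors {c}; ~p -> []~p there: c:T. ✓
c: no successors, so <>(~p -> []~p) fails. ✗
Satisfying worlds: {b}.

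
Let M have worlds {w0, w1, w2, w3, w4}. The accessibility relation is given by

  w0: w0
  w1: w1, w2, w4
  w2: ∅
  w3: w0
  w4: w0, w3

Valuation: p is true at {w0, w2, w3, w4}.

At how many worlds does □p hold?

4

w0: successors {w0}; p there: w0:T. ✓
w1: successors {w1, w2, w4}; p there: w1:F, w2:T, w4:T. ✗
w2: no successors, so □p holds vacuously. ✓
w3: successors {w0}; p there: w0:T. ✓
w4: successors {w0, w3}; p there: w0:T, w3:T. ✓
Satisfying worlds: {w0, w2, w3, w4}.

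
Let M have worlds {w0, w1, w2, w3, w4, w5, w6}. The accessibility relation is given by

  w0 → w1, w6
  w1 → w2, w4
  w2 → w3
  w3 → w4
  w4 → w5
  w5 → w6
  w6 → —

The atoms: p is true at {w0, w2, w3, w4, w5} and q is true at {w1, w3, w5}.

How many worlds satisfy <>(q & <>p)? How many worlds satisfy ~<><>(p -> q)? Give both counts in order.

For <>(q & <>p):
w0: successors {w1, w6}; q & <>p there: w1:T, w6:F. ✓
w1: successors {w2, w4}; q & <>p there: w2:F, w4:F. ✗
w2: successors {w3}; q & <>p there: w3:T. ✓
w3: successors {w4}; q & <>p there: w4:F. ✗
w4: successors {w5}; q & <>p there: w5:F. ✗
w5: successors {w6}; q & <>p there: w6:F. ✗
w6: no successors, so <>(q & <>p) fails. ✗
— 2 worlds.
For ~<><>(p -> q):
w0: <><>(p -> q) is F. ✓
w1: <><>(p -> q) is T. ✗
w2: <><>(p -> q) is F. ✓
w3: <><>(p -> q) is T. ✗
w4: <><>(p -> q) is T. ✗
w5: <><>(p -> q) is F. ✓
w6: <><>(p -> q) is F. ✓
— 4 worlds.

2 and 4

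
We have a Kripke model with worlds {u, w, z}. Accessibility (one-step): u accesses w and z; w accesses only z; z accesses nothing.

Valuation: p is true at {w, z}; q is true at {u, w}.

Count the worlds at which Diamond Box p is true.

2

u: successors {w, z}; Box p there: w:T, z:T. ✓
w: successors {z}; Box p there: z:T. ✓
z: no successors, so Diamond Box p fails. ✗
Satisfying worlds: {u, w}.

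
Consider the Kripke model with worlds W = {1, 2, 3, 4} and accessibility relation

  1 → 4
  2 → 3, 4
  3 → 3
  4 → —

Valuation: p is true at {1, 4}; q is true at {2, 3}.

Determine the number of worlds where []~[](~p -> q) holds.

1

1: successors {4}; ~[](~p -> q) there: 4:F. ✗
2: successors {3, 4}; ~[](~p -> q) there: 3:F, 4:F. ✗
3: successors {3}; ~[](~p -> q) there: 3:F. ✗
4: no successors, so []~[](~p -> q) holds vacuously. ✓
Satisfying worlds: {4}.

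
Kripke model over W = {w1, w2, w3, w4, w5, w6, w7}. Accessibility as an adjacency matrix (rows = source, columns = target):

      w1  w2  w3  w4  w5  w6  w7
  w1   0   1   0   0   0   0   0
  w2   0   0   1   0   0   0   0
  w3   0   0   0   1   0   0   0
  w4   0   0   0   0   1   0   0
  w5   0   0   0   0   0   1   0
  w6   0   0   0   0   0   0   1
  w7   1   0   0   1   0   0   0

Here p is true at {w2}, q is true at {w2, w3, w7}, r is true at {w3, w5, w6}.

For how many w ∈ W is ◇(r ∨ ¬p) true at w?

6

w1: successors {w2}; r ∨ ¬p there: w2:F. ✗
w2: successors {w3}; r ∨ ¬p there: w3:T. ✓
w3: successors {w4}; r ∨ ¬p there: w4:T. ✓
w4: successors {w5}; r ∨ ¬p there: w5:T. ✓
w5: successors {w6}; r ∨ ¬p there: w6:T. ✓
w6: successors {w7}; r ∨ ¬p there: w7:T. ✓
w7: successors {w1, w4}; r ∨ ¬p there: w1:T, w4:T. ✓
Satisfying worlds: {w2, w3, w4, w5, w6, w7}.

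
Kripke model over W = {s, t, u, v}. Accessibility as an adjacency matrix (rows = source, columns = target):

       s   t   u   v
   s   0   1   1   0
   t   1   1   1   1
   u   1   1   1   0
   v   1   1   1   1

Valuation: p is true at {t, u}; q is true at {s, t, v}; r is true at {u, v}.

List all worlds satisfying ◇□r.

s: successors {t, u}; □r there: t:F, u:F. ✗
t: successors {s, t, u, v}; □r there: s:F, t:F, u:F, v:F. ✗
u: successors {s, t, u}; □r there: s:F, t:F, u:F. ✗
v: successors {s, t, u, v}; □r there: s:F, t:F, u:F, v:F. ✗

∅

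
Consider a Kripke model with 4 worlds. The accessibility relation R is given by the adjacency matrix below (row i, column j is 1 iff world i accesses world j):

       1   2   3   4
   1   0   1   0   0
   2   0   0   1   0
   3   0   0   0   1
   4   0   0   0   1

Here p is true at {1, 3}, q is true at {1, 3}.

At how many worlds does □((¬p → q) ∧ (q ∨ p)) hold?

1: successors {2}; (¬p → q) ∧ (q ∨ p) there: 2:F. ✗
2: successors {3}; (¬p → q) ∧ (q ∨ p) there: 3:T. ✓
3: successors {4}; (¬p → q) ∧ (q ∨ p) there: 4:F. ✗
4: successors {4}; (¬p → q) ∧ (q ∨ p) there: 4:F. ✗
Satisfying worlds: {2}.

1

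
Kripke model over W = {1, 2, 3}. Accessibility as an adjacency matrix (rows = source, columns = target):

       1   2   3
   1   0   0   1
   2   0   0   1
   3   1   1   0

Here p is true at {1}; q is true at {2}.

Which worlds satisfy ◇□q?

∅

1: successors {3}; □q there: 3:F. ✗
2: successors {3}; □q there: 3:F. ✗
3: successors {1, 2}; □q there: 1:F, 2:F. ✗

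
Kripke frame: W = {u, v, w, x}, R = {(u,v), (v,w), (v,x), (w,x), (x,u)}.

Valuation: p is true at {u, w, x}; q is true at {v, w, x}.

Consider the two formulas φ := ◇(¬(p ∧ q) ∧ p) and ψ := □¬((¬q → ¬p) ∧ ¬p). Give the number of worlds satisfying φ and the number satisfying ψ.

1 and 3

For ◇(¬(p ∧ q) ∧ p):
u: successors {v}; ¬(p ∧ q) ∧ p there: v:F. ✗
v: successors {w, x}; ¬(p ∧ q) ∧ p there: w:F, x:F. ✗
w: successors {x}; ¬(p ∧ q) ∧ p there: x:F. ✗
x: successors {u}; ¬(p ∧ q) ∧ p there: u:T. ✓
— 1 world.
For □¬((¬q → ¬p) ∧ ¬p):
u: successors {v}; ¬((¬q → ¬p) ∧ ¬p) there: v:F. ✗
v: successors {w, x}; ¬((¬q → ¬p) ∧ ¬p) there: w:T, x:T. ✓
w: successors {x}; ¬((¬q → ¬p) ∧ ¬p) there: x:T. ✓
x: successors {u}; ¬((¬q → ¬p) ∧ ¬p) there: u:T. ✓
— 3 worlds.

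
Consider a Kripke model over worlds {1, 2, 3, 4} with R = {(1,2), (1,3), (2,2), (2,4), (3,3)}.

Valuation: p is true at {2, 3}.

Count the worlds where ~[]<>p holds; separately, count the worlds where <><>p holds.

For ~[]<>p:
1: []<>p is T. ✗
2: []<>p is F. ✓
3: []<>p is T. ✗
4: []<>p is T. ✗
— 1 world.
For <><>p:
1: successors {2, 3}; <>p there: 2:T, 3:T. ✓
2: successors {2, 4}; <>p there: 2:T, 4:F. ✓
3: successors {3}; <>p there: 3:T. ✓
4: no successors, so <><>p fails. ✗
— 3 worlds.

1 and 3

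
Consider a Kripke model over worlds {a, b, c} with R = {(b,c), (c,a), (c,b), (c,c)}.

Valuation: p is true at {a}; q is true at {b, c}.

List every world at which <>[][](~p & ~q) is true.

{c}

a: no successors, so <>[][](~p & ~q) fails. ✗
b: successors {c}; [][](~p & ~q) there: c:F. ✗
c: successors {a, b, c}; [][](~p & ~q) there: a:T, b:F, c:F. ✓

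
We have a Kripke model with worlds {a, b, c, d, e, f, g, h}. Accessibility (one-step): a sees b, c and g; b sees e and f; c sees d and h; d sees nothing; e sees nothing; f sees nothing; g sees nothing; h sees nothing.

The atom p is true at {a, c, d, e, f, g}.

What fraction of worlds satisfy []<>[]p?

5/8

a: successors {b, c, g}; <>[]p there: b:T, c:T, g:F. ✗
b: successors {e, f}; <>[]p there: e:F, f:F. ✗
c: successors {d, h}; <>[]p there: d:F, h:F. ✗
d: no successors, so []<>[]p holds vacuously. ✓
e: no successors, so []<>[]p holds vacuously. ✓
f: no successors, so []<>[]p holds vacuously. ✓
g: no successors, so []<>[]p holds vacuously. ✓
h: no successors, so []<>[]p holds vacuously. ✓
That's 5 of 8 worlds, so 5/8.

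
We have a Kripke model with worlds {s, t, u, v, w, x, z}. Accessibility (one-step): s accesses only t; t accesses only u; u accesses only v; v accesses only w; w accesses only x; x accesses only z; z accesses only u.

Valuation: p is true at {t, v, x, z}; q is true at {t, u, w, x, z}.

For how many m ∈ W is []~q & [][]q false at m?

s: []~q is F, [][]q is T. ✗
t: []~q is F, [][]q is F. ✗
u: []~q is T, [][]q is T. ✓
v: []~q is F, [][]q is T. ✗
w: []~q is F, [][]q is T. ✗
x: []~q is F, [][]q is T. ✗
z: []~q is F, [][]q is F. ✗
Satisfying worlds: {u}.
So []~q & [][]q fails at the other 6 worlds.

6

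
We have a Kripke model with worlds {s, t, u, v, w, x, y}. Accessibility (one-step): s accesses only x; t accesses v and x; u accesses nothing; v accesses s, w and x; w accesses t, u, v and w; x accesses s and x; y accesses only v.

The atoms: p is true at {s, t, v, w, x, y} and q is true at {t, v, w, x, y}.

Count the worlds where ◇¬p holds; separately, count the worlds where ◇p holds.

1 and 6

For ◇¬p:
s: successors {x}; ¬p there: x:F. ✗
t: successors {v, x}; ¬p there: v:F, x:F. ✗
u: no successors, so ◇¬p fails. ✗
v: successors {s, w, x}; ¬p there: s:F, w:F, x:F. ✗
w: successors {t, u, v, w}; ¬p there: t:F, u:T, v:F, w:F. ✓
x: successors {s, x}; ¬p there: s:F, x:F. ✗
y: successors {v}; ¬p there: v:F. ✗
— 1 world.
For ◇p:
s: successors {x}; p there: x:T. ✓
t: successors {v, x}; p there: v:T, x:T. ✓
u: no successors, so ◇p fails. ✗
v: successors {s, w, x}; p there: s:T, w:T, x:T. ✓
w: successors {t, u, v, w}; p there: t:T, u:F, v:T, w:T. ✓
x: successors {s, x}; p there: s:T, x:T. ✓
y: successors {v}; p there: v:T. ✓
— 6 worlds.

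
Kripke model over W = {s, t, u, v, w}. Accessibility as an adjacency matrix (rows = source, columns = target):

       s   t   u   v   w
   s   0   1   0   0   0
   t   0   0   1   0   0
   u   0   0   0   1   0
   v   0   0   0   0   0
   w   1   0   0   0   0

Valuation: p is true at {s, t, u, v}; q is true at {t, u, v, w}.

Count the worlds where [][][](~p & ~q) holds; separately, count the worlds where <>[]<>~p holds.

3 and 1

For [][][](~p & ~q):
s: successors {t}; [][](~p & ~q) there: t:F. ✗
t: successors {u}; [][](~p & ~q) there: u:T. ✓
u: successors {v}; [][](~p & ~q) there: v:T. ✓
v: no successors, so [][][](~p & ~q) holds vacuously. ✓
w: successors {s}; [][](~p & ~q) there: s:F. ✗
— 3 worlds.
For <>[]<>~p:
s: successors {t}; []<>~p there: t:F. ✗
t: successors {u}; []<>~p there: u:F. ✗
u: successors {v}; []<>~p there: v:T. ✓
v: no successors, so <>[]<>~p fails. ✗
w: successors {s}; []<>~p there: s:F. ✗
— 1 world.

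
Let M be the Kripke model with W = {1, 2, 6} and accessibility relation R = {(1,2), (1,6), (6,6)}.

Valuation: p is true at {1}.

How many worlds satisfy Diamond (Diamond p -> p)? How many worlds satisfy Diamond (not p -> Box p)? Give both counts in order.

2 and 1

For Diamond (Diamond p -> p):
1: successors {2, 6}; Diamond p -> p there: 2:T, 6:T. ✓
2: no successors, so Diamond (Diamond p -> p) fails. ✗
6: successors {6}; Diamond p -> p there: 6:T. ✓
— 2 worlds.
For Diamond (not p -> Box p):
1: successors {2, 6}; not p -> Box p there: 2:T, 6:F. ✓
2: no successors, so Diamond (not p -> Box p) fails. ✗
6: successors {6}; not p -> Box p there: 6:F. ✗
— 1 world.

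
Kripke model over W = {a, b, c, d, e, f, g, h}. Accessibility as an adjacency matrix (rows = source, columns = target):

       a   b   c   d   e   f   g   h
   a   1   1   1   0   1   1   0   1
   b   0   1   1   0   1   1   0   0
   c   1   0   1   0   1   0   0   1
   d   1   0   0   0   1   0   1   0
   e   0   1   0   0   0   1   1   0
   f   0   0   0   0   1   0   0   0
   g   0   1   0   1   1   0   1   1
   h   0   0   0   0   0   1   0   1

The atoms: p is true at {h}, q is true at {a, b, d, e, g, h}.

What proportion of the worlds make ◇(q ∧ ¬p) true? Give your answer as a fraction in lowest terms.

7/8

a: successors {a, b, c, e, f, h}; q ∧ ¬p there: a:T, b:T, c:F, e:T, f:F, h:F. ✓
b: successors {b, c, e, f}; q ∧ ¬p there: b:T, c:F, e:T, f:F. ✓
c: successors {a, c, e, h}; q ∧ ¬p there: a:T, c:F, e:T, h:F. ✓
d: successors {a, e, g}; q ∧ ¬p there: a:T, e:T, g:T. ✓
e: successors {b, f, g}; q ∧ ¬p there: b:T, f:F, g:T. ✓
f: successors {e}; q ∧ ¬p there: e:T. ✓
g: successors {b, d, e, g, h}; q ∧ ¬p there: b:T, d:T, e:T, g:T, h:F. ✓
h: successors {f, h}; q ∧ ¬p there: f:F, h:F. ✗
That's 7 of 8 worlds, so 7/8.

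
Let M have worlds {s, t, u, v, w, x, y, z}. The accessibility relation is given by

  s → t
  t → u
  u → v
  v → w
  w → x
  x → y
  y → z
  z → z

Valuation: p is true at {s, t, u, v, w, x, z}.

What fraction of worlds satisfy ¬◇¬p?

s: ◇¬p is F. ✓
t: ◇¬p is F. ✓
u: ◇¬p is F. ✓
v: ◇¬p is F. ✓
w: ◇¬p is F. ✓
x: ◇¬p is T. ✗
y: ◇¬p is F. ✓
z: ◇¬p is F. ✓
That's 7 of 8 worlds, so 7/8.

7/8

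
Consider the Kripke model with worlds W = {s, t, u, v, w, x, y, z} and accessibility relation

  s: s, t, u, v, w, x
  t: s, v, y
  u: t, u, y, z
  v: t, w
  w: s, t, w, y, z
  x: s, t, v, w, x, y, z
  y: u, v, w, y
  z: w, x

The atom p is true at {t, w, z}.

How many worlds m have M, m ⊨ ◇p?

7

s: successors {s, t, u, v, w, x}; p there: s:F, t:T, u:F, v:F, w:T, x:F. ✓
t: successors {s, v, y}; p there: s:F, v:F, y:F. ✗
u: successors {t, u, y, z}; p there: t:T, u:F, y:F, z:T. ✓
v: successors {t, w}; p there: t:T, w:T. ✓
w: successors {s, t, w, y, z}; p there: s:F, t:T, w:T, y:F, z:T. ✓
x: successors {s, t, v, w, x, y, z}; p there: s:F, t:T, v:F, w:T, x:F, y:F, z:T. ✓
y: successors {u, v, w, y}; p there: u:F, v:F, w:T, y:F. ✓
z: successors {w, x}; p there: w:T, x:F. ✓
Satisfying worlds: {s, u, v, w, x, y, z}.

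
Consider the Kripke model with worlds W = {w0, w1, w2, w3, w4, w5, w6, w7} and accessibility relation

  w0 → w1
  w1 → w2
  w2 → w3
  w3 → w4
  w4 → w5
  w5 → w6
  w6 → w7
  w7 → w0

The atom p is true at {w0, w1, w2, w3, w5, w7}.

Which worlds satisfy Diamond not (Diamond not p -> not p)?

w0: successors {w1}; not (Diamond not p -> not p) there: w1:F. ✗
w1: successors {w2}; not (Diamond not p -> not p) there: w2:F. ✗
w2: successors {w3}; not (Diamond not p -> not p) there: w3:T. ✓
w3: successors {w4}; not (Diamond not p -> not p) there: w4:F. ✗
w4: successors {w5}; not (Diamond not p -> not p) there: w5:T. ✓
w5: successors {w6}; not (Diamond not p -> not p) there: w6:F. ✗
w6: successors {w7}; not (Diamond not p -> not p) there: w7:F. ✗
w7: successors {w0}; not (Diamond not p -> not p) there: w0:F. ✗

{w2, w4}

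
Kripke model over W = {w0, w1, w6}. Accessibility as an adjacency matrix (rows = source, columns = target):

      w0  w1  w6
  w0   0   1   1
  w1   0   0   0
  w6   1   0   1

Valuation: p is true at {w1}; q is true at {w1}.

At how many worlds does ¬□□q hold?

2

w0: □□q is F. ✓
w1: □□q is T. ✗
w6: □□q is F. ✓
Satisfying worlds: {w0, w6}.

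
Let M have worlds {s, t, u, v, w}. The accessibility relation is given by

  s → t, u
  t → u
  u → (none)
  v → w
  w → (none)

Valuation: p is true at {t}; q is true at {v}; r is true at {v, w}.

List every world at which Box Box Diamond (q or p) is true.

{t, u, v, w}

s: successors {t, u}; Box Diamond (q or p) there: t:F, u:T. ✗
t: successors {u}; Box Diamond (q or p) there: u:T. ✓
u: no successors, so Box Box Diamond (q or p) holds vacuously. ✓
v: successors {w}; Box Diamond (q or p) there: w:T. ✓
w: no successors, so Box Box Diamond (q or p) holds vacuously. ✓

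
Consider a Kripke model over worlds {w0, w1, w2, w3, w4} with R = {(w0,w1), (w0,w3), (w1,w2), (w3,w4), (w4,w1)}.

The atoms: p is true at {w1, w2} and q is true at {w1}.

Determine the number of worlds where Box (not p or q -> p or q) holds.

w0: successors {w1, w3}; not p or q -> p or q there: w1:T, w3:F. ✗
w1: successors {w2}; not p or q -> p or q there: w2:T. ✓
w2: no successors, so Box (not p or q -> p or q) holds vacuously. ✓
w3: successors {w4}; not p or q -> p or q there: w4:F. ✗
w4: successors {w1}; not p or q -> p or q there: w1:T. ✓
Satisfying worlds: {w1, w2, w4}.

3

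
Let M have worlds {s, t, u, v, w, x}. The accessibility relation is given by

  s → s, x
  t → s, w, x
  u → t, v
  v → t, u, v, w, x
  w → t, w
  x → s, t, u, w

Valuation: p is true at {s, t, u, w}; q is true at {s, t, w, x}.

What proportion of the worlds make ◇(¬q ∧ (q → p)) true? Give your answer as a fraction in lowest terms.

1/2

s: successors {s, x}; ¬q ∧ (q → p) there: s:F, x:F. ✗
t: successors {s, w, x}; ¬q ∧ (q → p) there: s:F, w:F, x:F. ✗
u: successors {t, v}; ¬q ∧ (q → p) there: t:F, v:T. ✓
v: successors {t, u, v, w, x}; ¬q ∧ (q → p) there: t:F, u:T, v:T, w:F, x:F. ✓
w: successors {t, w}; ¬q ∧ (q → p) there: t:F, w:F. ✗
x: successors {s, t, u, w}; ¬q ∧ (q → p) there: s:F, t:F, u:T, w:F. ✓
That's 3 of 6 worlds, so 3/6 = 1/2.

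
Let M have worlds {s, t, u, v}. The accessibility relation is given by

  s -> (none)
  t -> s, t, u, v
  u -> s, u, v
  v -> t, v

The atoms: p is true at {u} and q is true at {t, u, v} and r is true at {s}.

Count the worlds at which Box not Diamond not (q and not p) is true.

s: no successors, so Box not Diamond not (q and not p) holds vacuously. ✓
t: successors {s, t, u, v}; not Diamond not (q and not p) there: s:T, t:F, u:F, v:T. ✗
u: successors {s, u, v}; not Diamond not (q and not p) there: s:T, u:F, v:T. ✗
v: successors {t, v}; not Diamond not (q and not p) there: t:F, v:T. ✗
Satisfying worlds: {s}.

1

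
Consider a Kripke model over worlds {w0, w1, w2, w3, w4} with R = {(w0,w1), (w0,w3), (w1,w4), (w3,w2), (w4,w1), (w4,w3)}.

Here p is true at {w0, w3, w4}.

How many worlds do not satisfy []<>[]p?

w0: successors {w1, w3}; <>[]p there: w1:F, w3:T. ✗
w1: successors {w4}; <>[]p there: w4:T. ✓
w2: no successors, so []<>[]p holds vacuously. ✓
w3: successors {w2}; <>[]p there: w2:F. ✗
w4: successors {w1, w3}; <>[]p there: w1:F, w3:T. ✗
Satisfying worlds: {w1, w2}.
So []<>[]p fails at the other 3 worlds.

3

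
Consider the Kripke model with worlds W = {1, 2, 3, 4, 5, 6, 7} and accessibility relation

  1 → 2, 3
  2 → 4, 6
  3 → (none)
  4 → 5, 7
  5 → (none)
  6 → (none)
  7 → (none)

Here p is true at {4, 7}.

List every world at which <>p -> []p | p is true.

{1, 3, 4, 5, 6, 7}

1: <>p is F, []p | p is F. ✓
2: <>p is T, []p | p is F. ✗
3: <>p is F, []p | p is T. ✓
4: <>p is T, []p | p is T. ✓
5: <>p is F, []p | p is T. ✓
6: <>p is F, []p | p is T. ✓
7: <>p is F, []p | p is T. ✓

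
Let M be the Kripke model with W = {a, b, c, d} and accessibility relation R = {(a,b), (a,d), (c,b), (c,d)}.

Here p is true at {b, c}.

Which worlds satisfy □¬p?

a: successors {b, d}; ¬p there: b:F, d:T. ✗
b: no successors, so □¬p holds vacuously. ✓
c: successors {b, d}; ¬p there: b:F, d:T. ✗
d: no successors, so □¬p holds vacuously. ✓

{b, d}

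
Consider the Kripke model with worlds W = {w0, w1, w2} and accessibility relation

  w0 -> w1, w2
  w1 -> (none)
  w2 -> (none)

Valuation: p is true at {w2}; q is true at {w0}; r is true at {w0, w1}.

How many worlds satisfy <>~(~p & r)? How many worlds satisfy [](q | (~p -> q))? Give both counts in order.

For <>~(~p & r):
w0: successors {w1, w2}; ~(~p & r) there: w1:F, w2:T. ✓
w1: no successors, so <>~(~p & r) fails. ✗
w2: no successors, so <>~(~p & r) fails. ✗
— 1 world.
For [](q | (~p -> q)):
w0: successors {w1, w2}; q | (~p -> q) there: w1:F, w2:T. ✗
w1: no successors, so [](q | (~p -> q)) holds vacuously. ✓
w2: no successors, so [](q | (~p -> q)) holds vacuously. ✓
— 2 worlds.

1 and 2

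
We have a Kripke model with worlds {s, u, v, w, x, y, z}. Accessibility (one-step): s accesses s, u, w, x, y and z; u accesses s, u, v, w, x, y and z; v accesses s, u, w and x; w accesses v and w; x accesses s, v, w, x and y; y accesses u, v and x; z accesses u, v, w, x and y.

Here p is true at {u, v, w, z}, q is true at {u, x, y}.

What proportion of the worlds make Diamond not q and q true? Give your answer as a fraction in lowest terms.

s: Diamond not q is T, q is F. ✗
u: Diamond not q is T, q is T. ✓
v: Diamond not q is T, q is F. ✗
w: Diamond not q is T, q is F. ✗
x: Diamond not q is T, q is T. ✓
y: Diamond not q is T, q is T. ✓
z: Diamond not q is T, q is F. ✗
That's 3 of 7 worlds, so 3/7.

3/7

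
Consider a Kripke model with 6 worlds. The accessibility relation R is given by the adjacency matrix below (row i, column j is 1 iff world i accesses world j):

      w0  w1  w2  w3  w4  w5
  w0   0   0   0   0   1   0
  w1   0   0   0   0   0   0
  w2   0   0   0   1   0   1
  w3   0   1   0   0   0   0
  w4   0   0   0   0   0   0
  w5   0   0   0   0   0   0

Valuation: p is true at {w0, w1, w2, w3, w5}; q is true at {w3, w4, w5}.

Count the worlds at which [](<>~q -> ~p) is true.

w0: successors {w4}; <>~q -> ~p there: w4:T. ✓
w1: no successors, so [](<>~q -> ~p) holds vacuously. ✓
w2: successors {w3, w5}; <>~q -> ~p there: w3:F, w5:T. ✗
w3: successors {w1}; <>~q -> ~p there: w1:T. ✓
w4: no successors, so [](<>~q -> ~p) holds vacuously. ✓
w5: no successors, so [](<>~q -> ~p) holds vacuously. ✓
Satisfying worlds: {w0, w1, w3, w4, w5}.

5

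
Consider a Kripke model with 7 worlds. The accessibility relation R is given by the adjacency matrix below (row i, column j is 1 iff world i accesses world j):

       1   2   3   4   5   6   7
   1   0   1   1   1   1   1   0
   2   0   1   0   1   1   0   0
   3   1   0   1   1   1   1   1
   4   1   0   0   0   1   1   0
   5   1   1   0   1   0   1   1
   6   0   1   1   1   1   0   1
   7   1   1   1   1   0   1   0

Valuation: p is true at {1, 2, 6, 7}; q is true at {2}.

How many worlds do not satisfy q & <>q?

6

1: q is F, <>q is T. ✗
2: q is T, <>q is T. ✓
3: q is F, <>q is F. ✗
4: q is F, <>q is F. ✗
5: q is F, <>q is T. ✗
6: q is F, <>q is T. ✗
7: q is F, <>q is T. ✗
Satisfying worlds: {2}.
So q & <>q fails at the other 6 worlds.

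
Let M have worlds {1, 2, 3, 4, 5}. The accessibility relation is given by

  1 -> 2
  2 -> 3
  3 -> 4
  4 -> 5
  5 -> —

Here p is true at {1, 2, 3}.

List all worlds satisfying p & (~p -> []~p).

{1, 2, 3}

1: p is T, ~p -> []~p is T. ✓
2: p is T, ~p -> []~p is T. ✓
3: p is T, ~p -> []~p is T. ✓
4: p is F, ~p -> []~p is T. ✗
5: p is F, ~p -> []~p is T. ✗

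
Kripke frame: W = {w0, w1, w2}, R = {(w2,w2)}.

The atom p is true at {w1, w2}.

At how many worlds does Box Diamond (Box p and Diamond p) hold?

w0: no successors, so Box Diamond (Box p and Diamond p) holds vacuously. ✓
w1: no successors, so Box Diamond (Box p and Diamond p) holds vacuously. ✓
w2: successors {w2}; Diamond (Box p and Diamond p) there: w2:T. ✓
Satisfying worlds: {w0, w1, w2}.

3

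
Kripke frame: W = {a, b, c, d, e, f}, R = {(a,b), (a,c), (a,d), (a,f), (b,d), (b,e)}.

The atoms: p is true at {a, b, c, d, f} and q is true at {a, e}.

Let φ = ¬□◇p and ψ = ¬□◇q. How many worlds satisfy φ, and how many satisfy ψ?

2 and 2

For ¬□◇p:
a: □◇p is F. ✓
b: □◇p is F. ✓
c: □◇p is T. ✗
d: □◇p is T. ✗
e: □◇p is T. ✗
f: □◇p is T. ✗
— 2 worlds.
For ¬□◇q:
a: □◇q is F. ✓
b: □◇q is F. ✓
c: □◇q is T. ✗
d: □◇q is T. ✗
e: □◇q is T. ✗
f: □◇q is T. ✗
— 2 worlds.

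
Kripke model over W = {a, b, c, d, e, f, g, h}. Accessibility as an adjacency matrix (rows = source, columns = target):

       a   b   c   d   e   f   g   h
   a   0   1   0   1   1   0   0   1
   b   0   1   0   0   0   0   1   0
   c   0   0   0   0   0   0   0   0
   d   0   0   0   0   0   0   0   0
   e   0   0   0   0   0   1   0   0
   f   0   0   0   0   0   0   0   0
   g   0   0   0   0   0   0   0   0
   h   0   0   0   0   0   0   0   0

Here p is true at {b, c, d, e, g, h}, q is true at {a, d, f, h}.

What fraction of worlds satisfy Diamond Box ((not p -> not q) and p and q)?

a: successors {b, d, e, h}; Box ((not p -> not q) and p and q) there: b:F, d:T, e:F, h:T. ✓
b: successors {b, g}; Box ((not p -> not q) and p and q) there: b:F, g:T. ✓
c: no successors, so Diamond Box ((not p -> not q) and p and q) fails. ✗
d: no successors, so Diamond Box ((not p -> not q) and p and q) fails. ✗
e: successors {f}; Box ((not p -> not q) and p and q) there: f:T. ✓
f: no successors, so Diamond Box ((not p -> not q) and p and q) fails. ✗
g: no successors, so Diamond Box ((not p -> not q) and p and q) fails. ✗
h: no successors, so Diamond Box ((not p -> not q) and p and q) fails. ✗
That's 3 of 8 worlds, so 3/8.

3/8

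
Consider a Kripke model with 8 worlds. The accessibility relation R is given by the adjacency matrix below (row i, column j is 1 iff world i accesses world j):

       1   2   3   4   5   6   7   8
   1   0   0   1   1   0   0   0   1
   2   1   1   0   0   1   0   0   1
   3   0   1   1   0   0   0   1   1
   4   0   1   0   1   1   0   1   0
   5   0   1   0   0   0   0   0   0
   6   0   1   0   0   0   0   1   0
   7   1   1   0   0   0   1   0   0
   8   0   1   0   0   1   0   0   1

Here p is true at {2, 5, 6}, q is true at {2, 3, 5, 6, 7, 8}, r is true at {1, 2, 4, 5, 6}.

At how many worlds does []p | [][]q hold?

1

1: []p is F, [][]q is F. ✗
2: []p is F, [][]q is F. ✗
3: []p is F, [][]q is F. ✗
4: []p is F, [][]q is F. ✗
5: []p is T, [][]q is F. ✓
6: []p is F, [][]q is F. ✗
7: []p is F, [][]q is F. ✗
8: []p is F, [][]q is F. ✗
Satisfying worlds: {5}.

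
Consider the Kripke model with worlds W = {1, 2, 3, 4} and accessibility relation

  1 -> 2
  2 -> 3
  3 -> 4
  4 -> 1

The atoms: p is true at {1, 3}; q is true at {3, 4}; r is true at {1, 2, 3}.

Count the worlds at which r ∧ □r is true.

2

1: r is T, □r is T. ✓
2: r is T, □r is T. ✓
3: r is T, □r is F. ✗
4: r is F, □r is T. ✗
Satisfying worlds: {1, 2}.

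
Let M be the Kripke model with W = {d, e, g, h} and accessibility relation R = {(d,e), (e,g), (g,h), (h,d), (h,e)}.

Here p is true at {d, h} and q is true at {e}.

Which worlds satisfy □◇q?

d: successors {e}; ◇q there: e:F. ✗
e: successors {g}; ◇q there: g:F. ✗
g: successors {h}; ◇q there: h:T. ✓
h: successors {d, e}; ◇q there: d:T, e:F. ✗

{g}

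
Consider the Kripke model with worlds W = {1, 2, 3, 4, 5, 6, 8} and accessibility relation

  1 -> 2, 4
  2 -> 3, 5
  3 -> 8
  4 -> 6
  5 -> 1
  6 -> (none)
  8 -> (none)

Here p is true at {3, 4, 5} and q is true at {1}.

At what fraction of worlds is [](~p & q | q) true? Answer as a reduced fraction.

1: successors {2, 4}; ~p & q | q there: 2:F, 4:F. ✗
2: successors {3, 5}; ~p & q | q there: 3:F, 5:F. ✗
3: successors {8}; ~p & q | q there: 8:F. ✗
4: successors {6}; ~p & q | q there: 6:F. ✗
5: successors {1}; ~p & q | q there: 1:T. ✓
6: no successors, so [](~p & q | q) holds vacuously. ✓
8: no successors, so [](~p & q | q) holds vacuously. ✓
That's 3 of 7 worlds, so 3/7.

3/7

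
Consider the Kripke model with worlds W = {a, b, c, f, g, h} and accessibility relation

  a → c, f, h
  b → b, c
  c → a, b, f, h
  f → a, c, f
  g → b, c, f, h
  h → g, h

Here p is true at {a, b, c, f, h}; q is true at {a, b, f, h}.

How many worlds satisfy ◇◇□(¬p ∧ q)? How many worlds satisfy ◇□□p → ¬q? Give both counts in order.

0 and 3

For ◇◇□(¬p ∧ q):
a: successors {c, f, h}; ◇□(¬p ∧ q) there: c:F, f:F, h:F. ✗
b: successors {b, c}; ◇□(¬p ∧ q) there: b:F, c:F. ✗
c: successors {a, b, f, h}; ◇□(¬p ∧ q) there: a:F, b:F, f:F, h:F. ✗
f: successors {a, c, f}; ◇□(¬p ∧ q) there: a:F, c:F, f:F. ✗
g: successors {b, c, f, h}; ◇□(¬p ∧ q) there: b:F, c:F, f:F, h:F. ✗
h: successors {g, h}; ◇□(¬p ∧ q) there: g:F, h:F. ✗
— 0 worlds.
For ◇□□p → ¬q:
a: ◇□□p is T, ¬q is F. ✗
b: ◇□□p is T, ¬q is F. ✗
c: ◇□□p is T, ¬q is T. ✓
f: ◇□□p is T, ¬q is F. ✗
g: ◇□□p is T, ¬q is T. ✓
h: ◇□□p is F, ¬q is F. ✓
— 3 worlds.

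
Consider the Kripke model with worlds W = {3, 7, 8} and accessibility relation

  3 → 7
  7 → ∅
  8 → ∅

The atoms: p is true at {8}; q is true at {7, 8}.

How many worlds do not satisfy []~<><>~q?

3: successors {7}; ~<><>~q there: 7:T. ✓
7: no successors, so []~<><>~q holds vacuously. ✓
8: no successors, so []~<><>~q holds vacuously. ✓
Satisfying worlds: {3, 7, 8}.
So []~<><>~q fails at the other 0 worlds.

0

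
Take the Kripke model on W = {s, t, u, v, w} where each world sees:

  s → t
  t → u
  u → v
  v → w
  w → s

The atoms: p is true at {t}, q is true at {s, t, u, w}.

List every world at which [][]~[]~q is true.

s: successors {t}; []~[]~q there: t:F. ✗
t: successors {u}; []~[]~q there: u:T. ✓
u: successors {v}; []~[]~q there: v:T. ✓
v: successors {w}; []~[]~q there: w:T. ✓
w: successors {s}; []~[]~q there: s:T. ✓

{t, u, v, w}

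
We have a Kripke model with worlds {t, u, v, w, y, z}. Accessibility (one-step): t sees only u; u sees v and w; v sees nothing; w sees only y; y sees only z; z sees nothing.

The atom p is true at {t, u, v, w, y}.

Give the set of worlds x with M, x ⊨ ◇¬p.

t: successors {u}; ¬p there: u:F. ✗
u: successors {v, w}; ¬p there: v:F, w:F. ✗
v: no successors, so ◇¬p fails. ✗
w: successors {y}; ¬p there: y:F. ✗
y: successors {z}; ¬p there: z:T. ✓
z: no successors, so ◇¬p fails. ✗

{y}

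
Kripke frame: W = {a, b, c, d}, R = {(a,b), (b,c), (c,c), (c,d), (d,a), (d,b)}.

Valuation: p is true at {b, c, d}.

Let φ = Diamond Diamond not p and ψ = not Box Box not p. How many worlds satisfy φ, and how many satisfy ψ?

For Diamond Diamond not p:
a: successors {b}; Diamond not p there: b:F. ✗
b: successors {c}; Diamond not p there: c:F. ✗
c: successors {c, d}; Diamond not p there: c:F, d:T. ✓
d: successors {a, b}; Diamond not p there: a:F, b:F. ✗
— 1 world.
For not Box Box not p:
a: Box Box not p is F. ✓
b: Box Box not p is F. ✓
c: Box Box not p is F. ✓
d: Box Box not p is F. ✓
— 4 worlds.

1 and 4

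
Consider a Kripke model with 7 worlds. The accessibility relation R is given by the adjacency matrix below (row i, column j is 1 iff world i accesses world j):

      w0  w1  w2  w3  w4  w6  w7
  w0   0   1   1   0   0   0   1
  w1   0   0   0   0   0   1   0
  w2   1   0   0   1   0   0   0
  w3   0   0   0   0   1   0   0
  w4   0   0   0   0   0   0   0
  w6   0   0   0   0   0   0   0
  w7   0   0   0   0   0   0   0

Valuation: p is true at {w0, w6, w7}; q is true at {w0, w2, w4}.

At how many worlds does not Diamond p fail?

3

w0: Diamond p is T. ✗
w1: Diamond p is T. ✗
w2: Diamond p is T. ✗
w3: Diamond p is F. ✓
w4: Diamond p is F. ✓
w6: Diamond p is F. ✓
w7: Diamond p is F. ✓
Satisfying worlds: {w3, w4, w6, w7}.
So not Diamond p fails at the other 3 worlds.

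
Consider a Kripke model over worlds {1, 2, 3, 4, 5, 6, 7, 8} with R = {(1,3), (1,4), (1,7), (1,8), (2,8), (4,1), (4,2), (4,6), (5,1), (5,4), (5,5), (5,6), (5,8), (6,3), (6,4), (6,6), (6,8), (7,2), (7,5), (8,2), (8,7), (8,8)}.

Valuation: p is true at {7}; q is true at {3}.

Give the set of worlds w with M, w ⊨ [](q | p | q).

1: successors {3, 4, 7, 8}; q | p | q there: 3:T, 4:F, 7:T, 8:F. ✗
2: successors {8}; q | p | q there: 8:F. ✗
3: no successors, so [](q | p | q) holds vacuously. ✓
4: successors {1, 2, 6}; q | p | q there: 1:F, 2:F, 6:F. ✗
5: successors {1, 4, 5, 6, 8}; q | p | q there: 1:F, 4:F, 5:F, 6:F, 8:F. ✗
6: successors {3, 4, 6, 8}; q | p | q there: 3:T, 4:F, 6:F, 8:F. ✗
7: successors {2, 5}; q | p | q there: 2:F, 5:F. ✗
8: successors {2, 7, 8}; q | p | q there: 2:F, 7:T, 8:F. ✗

{3}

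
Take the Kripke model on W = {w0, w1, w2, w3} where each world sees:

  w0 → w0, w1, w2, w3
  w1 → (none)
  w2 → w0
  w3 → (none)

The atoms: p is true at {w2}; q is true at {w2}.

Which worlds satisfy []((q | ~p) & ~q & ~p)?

w0: successors {w0, w1, w2, w3}; (q | ~p) & ~q & ~p there: w0:T, w1:T, w2:F, w3:T. ✗
w1: no successors, so []((q | ~p) & ~q & ~p) holds vacuously. ✓
w2: successors {w0}; (q | ~p) & ~q & ~p there: w0:T. ✓
w3: no successors, so []((q | ~p) & ~q & ~p) holds vacuously. ✓

{w1, w2, w3}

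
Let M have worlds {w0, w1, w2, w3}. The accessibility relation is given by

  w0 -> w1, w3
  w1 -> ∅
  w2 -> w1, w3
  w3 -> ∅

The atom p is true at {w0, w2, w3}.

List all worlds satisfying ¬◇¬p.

{w1, w3}

w0: ◇¬p is T. ✗
w1: ◇¬p is F. ✓
w2: ◇¬p is T. ✗
w3: ◇¬p is F. ✓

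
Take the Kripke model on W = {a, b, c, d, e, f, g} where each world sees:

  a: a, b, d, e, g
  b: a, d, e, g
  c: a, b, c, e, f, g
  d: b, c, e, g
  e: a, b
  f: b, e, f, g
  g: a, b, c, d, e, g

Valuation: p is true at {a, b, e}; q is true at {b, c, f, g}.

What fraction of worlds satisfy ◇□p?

a: successors {a, b, d, e, g}; □p there: a:F, b:F, d:F, e:T, g:F. ✓
b: successors {a, d, e, g}; □p there: a:F, d:F, e:T, g:F. ✓
c: successors {a, b, c, e, f, g}; □p there: a:F, b:F, c:F, e:T, f:F, g:F. ✓
d: successors {b, c, e, g}; □p there: b:F, c:F, e:T, g:F. ✓
e: successors {a, b}; □p there: a:F, b:F. ✗
f: successors {b, e, f, g}; □p there: b:F, e:T, f:F, g:F. ✓
g: successors {a, b, c, d, e, g}; □p there: a:F, b:F, c:F, d:F, e:T, g:F. ✓
That's 6 of 7 worlds, so 6/7.

6/7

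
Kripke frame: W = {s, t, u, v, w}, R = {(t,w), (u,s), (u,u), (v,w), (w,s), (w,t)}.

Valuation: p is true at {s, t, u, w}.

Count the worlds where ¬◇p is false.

s: ◇p is F. ✓
t: ◇p is T. ✗
u: ◇p is T. ✗
v: ◇p is T. ✗
w: ◇p is T. ✗
Satisfying worlds: {s}.
So ¬◇p fails at the other 4 worlds.

4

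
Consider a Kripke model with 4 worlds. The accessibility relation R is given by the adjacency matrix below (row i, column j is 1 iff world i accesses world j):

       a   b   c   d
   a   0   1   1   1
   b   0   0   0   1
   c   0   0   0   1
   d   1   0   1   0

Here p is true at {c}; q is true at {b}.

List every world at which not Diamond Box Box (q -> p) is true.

{b, c}

a: Diamond Box Box (q -> p) is T. ✗
b: Diamond Box Box (q -> p) is F. ✓
c: Diamond Box Box (q -> p) is F. ✓
d: Diamond Box Box (q -> p) is T. ✗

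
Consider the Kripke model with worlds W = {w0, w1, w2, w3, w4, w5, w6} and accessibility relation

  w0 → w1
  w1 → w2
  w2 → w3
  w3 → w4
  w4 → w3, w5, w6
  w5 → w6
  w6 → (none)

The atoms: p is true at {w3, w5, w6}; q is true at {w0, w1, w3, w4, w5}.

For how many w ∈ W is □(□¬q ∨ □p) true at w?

w0: successors {w1}; □¬q ∨ □p there: w1:T. ✓
w1: successors {w2}; □¬q ∨ □p there: w2:T. ✓
w2: successors {w3}; □¬q ∨ □p there: w3:F. ✗
w3: successors {w4}; □¬q ∨ □p there: w4:T. ✓
w4: successors {w3, w5, w6}; □¬q ∨ □p there: w3:F, w5:T, w6:T. ✗
w5: successors {w6}; □¬q ∨ □p there: w6:T. ✓
w6: no successors, so □(□¬q ∨ □p) holds vacuously. ✓
Satisfying worlds: {w0, w1, w3, w5, w6}.

5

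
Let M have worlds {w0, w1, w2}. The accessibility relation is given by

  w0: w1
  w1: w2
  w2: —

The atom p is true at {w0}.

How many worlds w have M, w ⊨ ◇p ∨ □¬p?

3

w0: ◇p is F, □¬p is T. ✓
w1: ◇p is F, □¬p is T. ✓
w2: ◇p is F, □¬p is T. ✓
Satisfying worlds: {w0, w1, w2}.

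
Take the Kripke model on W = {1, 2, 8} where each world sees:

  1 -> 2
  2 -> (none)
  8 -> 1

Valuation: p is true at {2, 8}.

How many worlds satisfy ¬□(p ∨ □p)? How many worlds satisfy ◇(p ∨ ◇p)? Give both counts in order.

For ¬□(p ∨ □p):
1: □(p ∨ □p) is T. ✗
2: □(p ∨ □p) is T. ✗
8: □(p ∨ □p) is T. ✗
— 0 worlds.
For ◇(p ∨ ◇p):
1: successors {2}; p ∨ ◇p there: 2:T. ✓
2: no successors, so ◇(p ∨ ◇p) fails. ✗
8: successors {1}; p ∨ ◇p there: 1:T. ✓
— 2 worlds.

0 and 2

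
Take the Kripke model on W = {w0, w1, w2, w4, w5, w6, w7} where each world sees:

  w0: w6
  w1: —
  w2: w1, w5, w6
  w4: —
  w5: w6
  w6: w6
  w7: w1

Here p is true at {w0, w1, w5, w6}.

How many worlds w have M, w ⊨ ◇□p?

w0: successors {w6}; □p there: w6:T. ✓
w1: no successors, so ◇□p fails. ✗
w2: successors {w1, w5, w6}; □p there: w1:T, w5:T, w6:T. ✓
w4: no successors, so ◇□p fails. ✗
w5: successors {w6}; □p there: w6:T. ✓
w6: successors {w6}; □p there: w6:T. ✓
w7: successors {w1}; □p there: w1:T. ✓
Satisfying worlds: {w0, w2, w5, w6, w7}.

5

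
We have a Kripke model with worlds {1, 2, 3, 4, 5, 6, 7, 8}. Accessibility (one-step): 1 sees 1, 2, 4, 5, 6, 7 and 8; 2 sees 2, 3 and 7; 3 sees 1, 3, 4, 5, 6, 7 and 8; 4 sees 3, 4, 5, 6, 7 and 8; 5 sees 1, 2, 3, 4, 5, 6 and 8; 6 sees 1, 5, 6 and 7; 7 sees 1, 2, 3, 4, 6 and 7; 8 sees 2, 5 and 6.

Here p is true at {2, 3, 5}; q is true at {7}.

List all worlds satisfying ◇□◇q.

1: successors {1, 2, 4, 5, 6, 7, 8}; □◇q there: 1:F, 2:T, 4:F, 5:F, 6:F, 7:T, 8:F. ✓
2: successors {2, 3, 7}; □◇q there: 2:T, 3:F, 7:T. ✓
3: successors {1, 3, 4, 5, 6, 7, 8}; □◇q there: 1:F, 3:F, 4:F, 5:F, 6:F, 7:T, 8:F. ✓
4: successors {3, 4, 5, 6, 7, 8}; □◇q there: 3:F, 4:F, 5:F, 6:F, 7:T, 8:F. ✓
5: successors {1, 2, 3, 4, 5, 6, 8}; □◇q there: 1:F, 2:T, 3:F, 4:F, 5:F, 6:F, 8:F. ✓
6: successors {1, 5, 6, 7}; □◇q there: 1:F, 5:F, 6:F, 7:T. ✓
7: successors {1, 2, 3, 4, 6, 7}; □◇q there: 1:F, 2:T, 3:F, 4:F, 6:F, 7:T. ✓
8: successors {2, 5, 6}; □◇q there: 2:T, 5:F, 6:F. ✓

{1, 2, 3, 4, 5, 6, 7, 8}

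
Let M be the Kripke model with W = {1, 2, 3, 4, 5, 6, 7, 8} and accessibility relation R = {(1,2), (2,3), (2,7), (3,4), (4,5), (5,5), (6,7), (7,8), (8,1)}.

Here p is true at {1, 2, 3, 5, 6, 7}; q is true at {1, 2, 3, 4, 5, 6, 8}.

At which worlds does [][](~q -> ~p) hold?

1: successors {2}; [](~q -> ~p) there: 2:F. ✗
2: successors {3, 7}; [](~q -> ~p) there: 3:T, 7:T. ✓
3: successors {4}; [](~q -> ~p) there: 4:T. ✓
4: successors {5}; [](~q -> ~p) there: 5:T. ✓
5: successors {5}; [](~q -> ~p) there: 5:T. ✓
6: successors {7}; [](~q -> ~p) there: 7:T. ✓
7: successors {8}; [](~q -> ~p) there: 8:T. ✓
8: successors {1}; [](~q -> ~p) there: 1:T. ✓

{2, 3, 4, 5, 6, 7, 8}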